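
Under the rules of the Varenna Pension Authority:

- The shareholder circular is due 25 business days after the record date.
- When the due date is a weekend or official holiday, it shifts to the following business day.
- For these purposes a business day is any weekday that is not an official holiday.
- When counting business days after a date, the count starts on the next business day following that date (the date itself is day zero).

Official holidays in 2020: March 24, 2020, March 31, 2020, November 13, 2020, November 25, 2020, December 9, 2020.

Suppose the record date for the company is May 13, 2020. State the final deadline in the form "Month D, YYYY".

25 business days after May 13, 2020, excluding weekends and holidays, is June 17, 2020.
June 17, 2020 is a Wednesday and not a listed holiday, so it stands.
Deadline: June 17, 2020.

June 17, 2020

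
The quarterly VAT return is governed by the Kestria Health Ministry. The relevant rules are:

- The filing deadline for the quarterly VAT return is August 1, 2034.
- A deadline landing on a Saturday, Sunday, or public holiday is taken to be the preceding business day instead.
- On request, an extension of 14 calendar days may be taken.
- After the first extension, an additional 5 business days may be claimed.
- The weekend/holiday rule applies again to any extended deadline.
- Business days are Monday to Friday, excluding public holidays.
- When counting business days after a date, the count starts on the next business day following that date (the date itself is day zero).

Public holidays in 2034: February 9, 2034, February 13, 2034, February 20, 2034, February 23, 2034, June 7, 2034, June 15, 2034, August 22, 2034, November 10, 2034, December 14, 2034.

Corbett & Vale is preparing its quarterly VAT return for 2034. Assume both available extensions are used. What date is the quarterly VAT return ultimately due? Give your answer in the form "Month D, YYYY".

Start from the fixed due date, August 1, 2034.
August 1, 2034 is a Tuesday and not a listed holiday, so it stands.
Applying the 14-calendar-day extension: August 1, 2034 + 14 days = August 15, 2034.
August 15, 2034 is a Tuesday and not a listed holiday, so it stands.
Applying the 5-business-day extension: 5 business days after August 15, 2034 is August 23, 2034.
August 23, 2034 falls on a Wednesday, which is a business day, so no adjustment is needed.
The final due date is August 23, 2034.

August 23, 2034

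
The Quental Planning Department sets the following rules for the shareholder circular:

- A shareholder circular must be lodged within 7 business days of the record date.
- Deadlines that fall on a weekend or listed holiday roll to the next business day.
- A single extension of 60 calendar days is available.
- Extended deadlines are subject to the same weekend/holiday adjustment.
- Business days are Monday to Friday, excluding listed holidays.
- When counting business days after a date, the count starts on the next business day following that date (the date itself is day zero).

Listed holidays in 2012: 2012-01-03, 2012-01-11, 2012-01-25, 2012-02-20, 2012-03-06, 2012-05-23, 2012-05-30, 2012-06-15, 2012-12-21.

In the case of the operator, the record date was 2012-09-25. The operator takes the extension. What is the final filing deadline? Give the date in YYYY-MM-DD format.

Counting 7 business days after 2012-09-25 (skipping weekends and listed holidays) reaches 2012-10-04.
2012-10-04 is a Thursday and not a listed holiday, so it stands.
Add the 60 calendar-day extension to 2012-10-04: 2012-12-03.
Since 2012-12-03 is a Monday and not a holiday, the date is unchanged.
So the filing is due 2012-12-03.

2012-12-03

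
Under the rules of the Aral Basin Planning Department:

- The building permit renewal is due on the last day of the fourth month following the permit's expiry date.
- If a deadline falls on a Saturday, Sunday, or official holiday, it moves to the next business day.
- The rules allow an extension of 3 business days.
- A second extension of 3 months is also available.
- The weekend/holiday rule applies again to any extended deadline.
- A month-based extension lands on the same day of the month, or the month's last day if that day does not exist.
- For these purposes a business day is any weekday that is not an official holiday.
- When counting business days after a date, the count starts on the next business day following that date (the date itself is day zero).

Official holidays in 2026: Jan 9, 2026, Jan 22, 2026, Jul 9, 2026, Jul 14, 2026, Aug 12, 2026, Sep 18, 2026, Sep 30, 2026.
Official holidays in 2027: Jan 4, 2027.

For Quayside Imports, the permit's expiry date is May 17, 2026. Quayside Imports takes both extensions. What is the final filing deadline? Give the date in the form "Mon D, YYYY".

Jan 6, 2027

4 months after May 17, 2026 is September 2026; that month ends on Sep 30, 2026.
Sep 30, 2026 is a listed holiday; the next business day is Oct 1, 2026 (Thursday).
Counting 3 further business days from Oct 1, 2026 reaches Oct 6, 2026.
Since Oct 6, 2026 is a Tuesday and not a holiday, the date is unchanged.
Add 3 months to Oct 6, 2026: Jan 6, 2027.
Jan 6, 2027 (Wednesday) is already a business day.
The final due date is Jan 6, 2027.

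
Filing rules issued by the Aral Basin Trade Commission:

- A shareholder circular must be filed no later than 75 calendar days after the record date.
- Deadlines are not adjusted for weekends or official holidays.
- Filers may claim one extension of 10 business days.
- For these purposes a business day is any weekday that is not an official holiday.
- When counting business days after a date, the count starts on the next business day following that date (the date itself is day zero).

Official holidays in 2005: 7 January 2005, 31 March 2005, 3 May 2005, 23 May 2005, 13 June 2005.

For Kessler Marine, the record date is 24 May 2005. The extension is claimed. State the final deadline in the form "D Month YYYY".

19 August 2005

Adding 75 calendar days to 24 May 2005 gives 7 August 2005.
7 August 2005 falls on a Sunday. The rules make no weekend/holiday allowance, so it remains 7 August 2005.
The 10-business-day extension runs from 7 August 2005 to 19 August 2005.
19 August 2005 falls on a Friday. The rules make no weekend/holiday allowance, so it remains 19 August 2005.
The final due date is 19 August 2005.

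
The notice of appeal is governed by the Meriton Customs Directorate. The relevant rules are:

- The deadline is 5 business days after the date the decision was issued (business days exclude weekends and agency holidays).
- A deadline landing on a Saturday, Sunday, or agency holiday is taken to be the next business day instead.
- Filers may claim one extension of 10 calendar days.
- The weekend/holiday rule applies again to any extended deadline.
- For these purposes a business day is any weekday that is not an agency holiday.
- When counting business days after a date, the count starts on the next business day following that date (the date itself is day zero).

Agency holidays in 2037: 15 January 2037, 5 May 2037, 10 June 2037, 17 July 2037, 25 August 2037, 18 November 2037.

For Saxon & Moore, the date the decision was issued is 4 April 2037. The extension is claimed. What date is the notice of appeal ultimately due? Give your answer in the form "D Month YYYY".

Starting the day after 4 April 2037 and counting 5 business days lands on 10 April 2037.
10 April 2037 (Friday) is already a business day.
The 10-calendar-day extension moves the deadline from 10 April 2037 to 20 April 2037.
20 April 2037 is a Monday and not a listed holiday, so it stands.
So the filing is due 20 April 2037.

20 April 2037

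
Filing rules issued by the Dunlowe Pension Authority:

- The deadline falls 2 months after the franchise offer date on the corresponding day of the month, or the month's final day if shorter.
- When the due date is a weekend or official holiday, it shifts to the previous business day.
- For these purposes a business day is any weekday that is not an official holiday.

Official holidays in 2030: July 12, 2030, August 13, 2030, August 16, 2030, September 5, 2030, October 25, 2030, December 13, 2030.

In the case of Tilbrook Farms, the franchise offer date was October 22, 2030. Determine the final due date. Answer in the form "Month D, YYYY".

2 months from October 22, 2030 is December 22, 2030.
Because December 22, 2030 is a Sunday, the deadline becomes December 20, 2030 (Friday).
The final due date is December 20, 2030.

December 20, 2030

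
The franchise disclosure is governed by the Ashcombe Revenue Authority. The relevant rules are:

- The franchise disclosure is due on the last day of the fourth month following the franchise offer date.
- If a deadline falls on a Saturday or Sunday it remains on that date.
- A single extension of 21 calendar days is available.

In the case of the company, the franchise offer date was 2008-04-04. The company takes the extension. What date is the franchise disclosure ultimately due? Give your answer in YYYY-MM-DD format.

2008-09-21

4 months after 2008-04-04 falls in August 2008; the last day of that month is 2008-08-31.
No adjustment is made for weekends or holidays, so 2008-08-31 stands.
Add the 21 calendar-day extension to 2008-08-31: 2008-09-21.
2008-09-21 is a Sunday; no weekend or holiday adjustment applies.
Deadline: 2008-09-21.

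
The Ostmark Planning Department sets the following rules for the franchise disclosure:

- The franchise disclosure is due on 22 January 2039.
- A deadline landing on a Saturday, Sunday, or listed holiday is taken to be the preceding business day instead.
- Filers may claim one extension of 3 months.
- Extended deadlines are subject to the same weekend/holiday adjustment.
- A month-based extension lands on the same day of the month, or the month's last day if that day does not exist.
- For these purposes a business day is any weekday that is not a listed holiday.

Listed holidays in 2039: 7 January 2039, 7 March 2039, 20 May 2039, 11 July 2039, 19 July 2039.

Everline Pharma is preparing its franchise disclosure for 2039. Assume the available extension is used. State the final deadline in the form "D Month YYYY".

The stated deadline is 22 January 2039.
Because 22 January 2039 is a Saturday, the deadline becomes 21 January 2039 (Friday).
Applying the 3 months extension: 3 months after 21 January 2039 is 21 April 2039.
21 April 2039 (Thursday) is already a business day.
Deadline: 21 April 2039.

21 April 2039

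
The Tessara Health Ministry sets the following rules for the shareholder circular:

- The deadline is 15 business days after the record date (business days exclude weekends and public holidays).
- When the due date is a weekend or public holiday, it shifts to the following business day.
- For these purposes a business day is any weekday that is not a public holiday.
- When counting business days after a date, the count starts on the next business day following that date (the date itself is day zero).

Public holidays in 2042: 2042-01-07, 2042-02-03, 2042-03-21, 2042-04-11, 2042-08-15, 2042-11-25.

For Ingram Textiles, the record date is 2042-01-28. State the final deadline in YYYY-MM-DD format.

2042-02-19

15 business days after 2042-01-28, excluding weekends and holidays, is 2042-02-19.
2042-02-19 falls on a Wednesday, which is a business day, so no adjustment is needed.
Deadline: 2042-02-19.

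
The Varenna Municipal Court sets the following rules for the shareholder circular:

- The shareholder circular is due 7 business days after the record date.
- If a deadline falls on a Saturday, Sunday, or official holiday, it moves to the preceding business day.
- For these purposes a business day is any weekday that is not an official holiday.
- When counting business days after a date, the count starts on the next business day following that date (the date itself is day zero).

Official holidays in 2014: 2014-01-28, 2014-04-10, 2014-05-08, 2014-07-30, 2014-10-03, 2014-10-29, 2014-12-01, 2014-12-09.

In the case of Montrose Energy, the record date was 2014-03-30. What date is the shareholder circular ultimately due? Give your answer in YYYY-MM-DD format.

2014-04-08

Counting 7 business days after 2014-03-30 (skipping weekends and listed holidays) reaches 2014-04-08.
2014-04-08 (Tuesday) is already a business day.
So the filing is due 2014-04-08.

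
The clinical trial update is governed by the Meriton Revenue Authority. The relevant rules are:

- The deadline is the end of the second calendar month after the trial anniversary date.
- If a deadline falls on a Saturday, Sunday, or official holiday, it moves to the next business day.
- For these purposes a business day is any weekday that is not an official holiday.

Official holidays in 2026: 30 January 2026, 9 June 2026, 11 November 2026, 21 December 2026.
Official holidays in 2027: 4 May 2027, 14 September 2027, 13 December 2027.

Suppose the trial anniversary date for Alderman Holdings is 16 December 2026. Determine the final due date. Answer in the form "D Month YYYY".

1 March 2027

2 months after 16 December 2026 falls in February 2027; the last day of that month is 28 February 2027.
28 February 2027 is a Sunday; the next business day is 1 March 2027 (Monday).
The final due date is 1 March 2027.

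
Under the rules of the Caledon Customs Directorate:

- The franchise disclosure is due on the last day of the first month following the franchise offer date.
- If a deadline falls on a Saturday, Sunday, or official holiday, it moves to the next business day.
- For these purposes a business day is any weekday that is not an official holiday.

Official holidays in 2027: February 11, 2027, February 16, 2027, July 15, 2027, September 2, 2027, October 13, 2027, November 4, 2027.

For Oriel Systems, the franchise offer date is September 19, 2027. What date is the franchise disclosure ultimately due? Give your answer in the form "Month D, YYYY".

The first month after September 19, 2027 is October 2027, whose last day is October 31, 2027.
Because October 31, 2027 is a Sunday, the deadline becomes November 1, 2027 (Monday).
Final deadline: November 1, 2027.

November 1, 2027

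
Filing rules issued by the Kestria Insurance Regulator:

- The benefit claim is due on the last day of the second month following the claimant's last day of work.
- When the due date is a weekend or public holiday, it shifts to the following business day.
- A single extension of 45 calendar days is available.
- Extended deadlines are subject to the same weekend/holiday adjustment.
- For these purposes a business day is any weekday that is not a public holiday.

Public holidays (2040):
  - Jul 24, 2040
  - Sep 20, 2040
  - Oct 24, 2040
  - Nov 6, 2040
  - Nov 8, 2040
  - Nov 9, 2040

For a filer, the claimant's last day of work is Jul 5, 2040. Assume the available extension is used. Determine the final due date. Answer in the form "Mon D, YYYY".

2 months after Jul 5, 2040 falls in September 2040; the last day of that month is Sep 30, 2040.
Sep 30, 2040 is a Sunday; the next business day is Oct 1, 2040 (Monday).
With the 45-day extension, Oct 1, 2040 becomes Nov 15, 2040.
Nov 15, 2040 falls on a Thursday, which is a business day, so no adjustment is needed.
The final due date is Nov 15, 2040.

Nov 15, 2040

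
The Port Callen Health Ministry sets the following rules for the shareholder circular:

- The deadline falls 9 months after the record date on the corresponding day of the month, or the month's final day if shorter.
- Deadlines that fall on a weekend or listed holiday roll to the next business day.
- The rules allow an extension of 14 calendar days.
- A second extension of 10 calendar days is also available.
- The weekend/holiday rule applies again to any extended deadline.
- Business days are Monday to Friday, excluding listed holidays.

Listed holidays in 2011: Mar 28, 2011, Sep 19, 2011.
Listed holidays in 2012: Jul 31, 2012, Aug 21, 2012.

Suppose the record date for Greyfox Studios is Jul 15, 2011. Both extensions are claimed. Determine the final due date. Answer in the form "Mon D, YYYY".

9 months from Jul 15, 2011 is Apr 15, 2012.
Because Apr 15, 2012 is a Sunday, the deadline becomes Apr 16, 2012 (Monday).
With the 14-day extension, Apr 16, 2012 becomes Apr 30, 2012.
Since Apr 30, 2012 is a Monday and not a holiday, the date is unchanged.
Add the 10 calendar-day extension to Apr 30, 2012: May 10, 2012.
May 10, 2012 (Thursday) is already a business day.
Deadline: May 10, 2012.

May 10, 2012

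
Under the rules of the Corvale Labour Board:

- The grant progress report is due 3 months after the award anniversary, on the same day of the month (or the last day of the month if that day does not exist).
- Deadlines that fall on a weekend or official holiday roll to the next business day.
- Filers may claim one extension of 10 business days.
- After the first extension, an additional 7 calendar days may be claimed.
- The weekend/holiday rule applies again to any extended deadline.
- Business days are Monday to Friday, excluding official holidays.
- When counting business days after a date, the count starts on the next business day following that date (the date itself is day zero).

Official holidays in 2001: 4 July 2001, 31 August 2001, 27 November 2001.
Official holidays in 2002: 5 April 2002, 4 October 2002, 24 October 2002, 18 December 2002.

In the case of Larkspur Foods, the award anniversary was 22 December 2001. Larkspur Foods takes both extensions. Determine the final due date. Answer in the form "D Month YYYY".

3 months from 22 December 2001 is 22 March 2002.
Since 22 March 2002 is a Friday and not a holiday, the date is unchanged.
Applying the 10-business-day extension: 10 business days after 22 March 2002 is 8 April 2002.
8 April 2002 is a Monday and not a listed holiday, so it stands.
With the 7-day extension, 8 April 2002 becomes 15 April 2002.
15 April 2002 falls on a Monday, which is a business day, so no adjustment is needed.
Deadline: 15 April 2002.

15 April 2002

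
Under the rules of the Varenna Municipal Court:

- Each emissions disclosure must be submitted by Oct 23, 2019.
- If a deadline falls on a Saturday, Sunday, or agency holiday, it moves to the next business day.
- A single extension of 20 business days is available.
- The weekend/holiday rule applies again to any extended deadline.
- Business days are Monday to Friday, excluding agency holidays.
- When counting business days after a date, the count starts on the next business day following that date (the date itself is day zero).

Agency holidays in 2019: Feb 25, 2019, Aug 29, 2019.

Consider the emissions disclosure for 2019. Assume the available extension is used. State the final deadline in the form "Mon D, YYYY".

Nov 20, 2019

Start from the fixed due date, Oct 23, 2019.
Oct 23, 2019 (Wednesday) is already a business day.
Applying the 20-business-day extension: 20 business days after Oct 23, 2019 is Nov 20, 2019.
Nov 20, 2019 falls on a Wednesday, which is a business day, so no adjustment is needed.
Final deadline: Nov 20, 2019.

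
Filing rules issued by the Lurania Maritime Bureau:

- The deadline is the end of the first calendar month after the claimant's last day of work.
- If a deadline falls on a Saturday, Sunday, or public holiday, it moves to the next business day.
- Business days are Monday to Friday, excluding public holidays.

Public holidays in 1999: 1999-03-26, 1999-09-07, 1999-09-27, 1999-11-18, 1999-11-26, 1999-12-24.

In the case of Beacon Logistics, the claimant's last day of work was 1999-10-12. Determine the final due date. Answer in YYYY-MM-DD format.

1999-11-30

1 month after 1999-10-12 is November 1999; that month ends on 1999-11-30.
1999-11-30 (Tuesday) is already a business day.
Final deadline: 1999-11-30.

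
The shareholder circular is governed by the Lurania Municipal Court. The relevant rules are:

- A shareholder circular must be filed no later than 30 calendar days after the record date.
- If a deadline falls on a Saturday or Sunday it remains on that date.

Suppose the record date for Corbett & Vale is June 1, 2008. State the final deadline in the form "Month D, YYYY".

July 1, 2008

Adding 30 calendar days to June 1, 2008 gives July 1, 2008.
July 1, 2008 falls on a Tuesday. The rules make no weekend/holiday allowance, so it remains July 1, 2008.
The final due date is July 1, 2008.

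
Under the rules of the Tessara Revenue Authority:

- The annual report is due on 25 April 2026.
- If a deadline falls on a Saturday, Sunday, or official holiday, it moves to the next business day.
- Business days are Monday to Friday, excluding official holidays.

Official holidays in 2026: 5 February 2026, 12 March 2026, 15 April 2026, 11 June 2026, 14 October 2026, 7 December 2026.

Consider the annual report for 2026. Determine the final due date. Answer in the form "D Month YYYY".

The statutory due date is 25 April 2026.
Because 25 April 2026 is a Saturday, the deadline becomes 27 April 2026 (Monday).
The final due date is 27 April 2026.

27 April 2026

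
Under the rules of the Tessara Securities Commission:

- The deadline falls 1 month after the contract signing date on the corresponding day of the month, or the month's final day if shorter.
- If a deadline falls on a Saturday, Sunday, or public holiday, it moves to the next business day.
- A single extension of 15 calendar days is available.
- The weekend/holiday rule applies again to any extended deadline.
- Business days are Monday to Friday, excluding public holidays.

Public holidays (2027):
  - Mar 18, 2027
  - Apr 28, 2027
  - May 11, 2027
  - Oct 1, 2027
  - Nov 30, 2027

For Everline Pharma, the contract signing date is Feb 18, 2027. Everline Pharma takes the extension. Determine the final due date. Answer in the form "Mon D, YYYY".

Apr 5, 2027

1 month from Feb 18, 2027 is Mar 18, 2027.
Mar 18, 2027 is a listed holiday; the next business day is Mar 19, 2027 (Friday).
Applying the 15-calendar-day extension: Mar 19, 2027 + 15 days = Apr 3, 2027.
Apr 3, 2027 is a Saturday; the next business day is Apr 5, 2027 (Monday).
The final due date is Apr 5, 2027.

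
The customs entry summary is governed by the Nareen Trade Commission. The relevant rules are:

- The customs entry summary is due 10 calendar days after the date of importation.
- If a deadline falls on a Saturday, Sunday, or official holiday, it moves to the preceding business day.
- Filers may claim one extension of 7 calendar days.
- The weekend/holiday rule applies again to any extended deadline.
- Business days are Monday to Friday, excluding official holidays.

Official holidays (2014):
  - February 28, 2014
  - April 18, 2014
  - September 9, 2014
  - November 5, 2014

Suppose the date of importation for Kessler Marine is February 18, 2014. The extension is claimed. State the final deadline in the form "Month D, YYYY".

Trigger date February 18, 2014 + 10 calendar days = February 28, 2014.
Because February 28, 2014 is a listed holiday, the deadline becomes February 27, 2014 (Thursday).
Applying the 7-calendar-day extension: February 27, 2014 + 7 days = March 6, 2014.
March 6, 2014 falls on a Thursday, which is a business day, so no adjustment is needed.
Deadline: March 6, 2014.

March 6, 2014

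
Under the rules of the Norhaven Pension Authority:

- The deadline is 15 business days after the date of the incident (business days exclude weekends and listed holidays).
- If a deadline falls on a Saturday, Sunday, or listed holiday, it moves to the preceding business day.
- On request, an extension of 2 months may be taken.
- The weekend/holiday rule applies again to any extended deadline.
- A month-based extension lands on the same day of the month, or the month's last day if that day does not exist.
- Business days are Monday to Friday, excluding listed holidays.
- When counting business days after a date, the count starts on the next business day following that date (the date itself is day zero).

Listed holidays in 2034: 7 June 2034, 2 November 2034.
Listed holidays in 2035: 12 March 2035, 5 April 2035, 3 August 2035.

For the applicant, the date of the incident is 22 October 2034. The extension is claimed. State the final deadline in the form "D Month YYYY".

12 January 2035

Counting 15 business days after 22 October 2034 (skipping weekends and listed holidays) reaches 13 November 2034.
13 November 2034 falls on a Monday, which is a business day, so no adjustment is needed.
Add 2 months to 13 November 2034: 13 January 2035.
Because 13 January 2035 is a Saturday, the deadline becomes 12 January 2035 (Friday).
So the filing is due 12 January 2035.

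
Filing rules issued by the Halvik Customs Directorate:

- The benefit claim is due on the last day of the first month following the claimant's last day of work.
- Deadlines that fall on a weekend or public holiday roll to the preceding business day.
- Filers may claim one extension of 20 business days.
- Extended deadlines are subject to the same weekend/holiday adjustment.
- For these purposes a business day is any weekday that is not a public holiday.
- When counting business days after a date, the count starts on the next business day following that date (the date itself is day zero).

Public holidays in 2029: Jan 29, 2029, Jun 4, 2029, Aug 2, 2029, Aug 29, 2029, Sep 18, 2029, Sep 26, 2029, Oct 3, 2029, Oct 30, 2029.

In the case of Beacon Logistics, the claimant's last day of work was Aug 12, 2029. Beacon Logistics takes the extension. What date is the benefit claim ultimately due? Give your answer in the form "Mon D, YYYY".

1 month after Aug 12, 2029 is September 2029; that month ends on Sep 30, 2029.
Sep 30, 2029 is a Sunday; the preceding business day is Sep 28, 2029 (Friday).
The 20-business-day extension runs from Sep 28, 2029 to Oct 29, 2029.
Since Oct 29, 2029 is a Monday and not a holiday, the date is unchanged.
So the filing is due Oct 29, 2029.

Oct 29, 2029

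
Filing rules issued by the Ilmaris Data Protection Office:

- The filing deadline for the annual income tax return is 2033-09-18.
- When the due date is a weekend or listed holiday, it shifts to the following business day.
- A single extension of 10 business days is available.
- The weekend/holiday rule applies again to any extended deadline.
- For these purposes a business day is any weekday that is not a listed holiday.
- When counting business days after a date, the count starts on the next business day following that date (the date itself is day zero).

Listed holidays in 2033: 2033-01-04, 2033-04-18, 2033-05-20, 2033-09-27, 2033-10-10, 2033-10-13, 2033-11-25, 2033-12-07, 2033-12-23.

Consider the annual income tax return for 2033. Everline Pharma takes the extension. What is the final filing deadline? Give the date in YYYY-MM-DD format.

2033-10-04

Start from the fixed due date, 2033-09-18.
Because 2033-09-18 is a Sunday, the deadline becomes 2033-09-19 (Monday).
Counting 10 further business days from 2033-09-19 reaches 2033-10-04.
2033-10-04 falls on a Tuesday, which is a business day, so no adjustment is needed.
Final deadline: 2033-10-04.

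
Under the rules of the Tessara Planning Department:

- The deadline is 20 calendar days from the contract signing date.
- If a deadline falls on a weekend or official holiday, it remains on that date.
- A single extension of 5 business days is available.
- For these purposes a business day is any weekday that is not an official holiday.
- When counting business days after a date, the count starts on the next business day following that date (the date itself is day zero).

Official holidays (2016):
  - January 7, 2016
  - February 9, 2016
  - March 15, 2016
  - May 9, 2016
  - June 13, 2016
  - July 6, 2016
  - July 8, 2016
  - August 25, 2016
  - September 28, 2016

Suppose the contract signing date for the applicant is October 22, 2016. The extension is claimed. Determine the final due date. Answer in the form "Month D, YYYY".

Adding 20 calendar days to October 22, 2016 gives November 11, 2016.
November 11, 2016 is a Friday; no weekend or holiday adjustment applies.
Counting 5 further business days from November 11, 2016 reaches November 18, 2016.
November 18, 2016 falls on a Friday. The rules make no weekend/holiday allowance, so it remains November 18, 2016.
Final deadline: November 18, 2016.

November 18, 2016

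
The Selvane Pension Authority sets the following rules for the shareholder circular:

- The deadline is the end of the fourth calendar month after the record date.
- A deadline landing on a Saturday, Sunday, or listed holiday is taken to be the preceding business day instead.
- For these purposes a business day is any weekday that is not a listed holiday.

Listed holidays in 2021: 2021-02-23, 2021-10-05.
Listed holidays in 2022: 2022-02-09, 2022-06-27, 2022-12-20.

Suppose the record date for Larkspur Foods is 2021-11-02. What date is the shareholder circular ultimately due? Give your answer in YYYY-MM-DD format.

2022-03-31

4 months after 2021-11-02 falls in March 2022; the last day of that month is 2022-03-31.
2022-03-31 falls on a Thursday, which is a business day, so no adjustment is needed.
Deadline: 2022-03-31.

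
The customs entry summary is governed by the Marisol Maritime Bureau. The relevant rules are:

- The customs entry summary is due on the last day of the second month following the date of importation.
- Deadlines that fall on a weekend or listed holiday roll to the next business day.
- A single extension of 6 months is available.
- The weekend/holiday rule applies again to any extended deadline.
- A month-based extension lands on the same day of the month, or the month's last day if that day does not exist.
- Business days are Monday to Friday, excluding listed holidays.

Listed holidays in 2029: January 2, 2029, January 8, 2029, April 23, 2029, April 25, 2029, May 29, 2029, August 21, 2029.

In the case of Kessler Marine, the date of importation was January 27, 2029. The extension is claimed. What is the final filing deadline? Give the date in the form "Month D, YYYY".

2 months after January 27, 2029 is March 2029; that month ends on March 31, 2029.
March 31, 2029 is a Saturday; the next business day is April 2, 2029 (Monday).
Applying the 6 months extension: 6 months after April 2, 2029 is October 2, 2029.
Since October 2, 2029 is a Tuesday and not a holiday, the date is unchanged.
So the filing is due October 2, 2029.

October 2, 2029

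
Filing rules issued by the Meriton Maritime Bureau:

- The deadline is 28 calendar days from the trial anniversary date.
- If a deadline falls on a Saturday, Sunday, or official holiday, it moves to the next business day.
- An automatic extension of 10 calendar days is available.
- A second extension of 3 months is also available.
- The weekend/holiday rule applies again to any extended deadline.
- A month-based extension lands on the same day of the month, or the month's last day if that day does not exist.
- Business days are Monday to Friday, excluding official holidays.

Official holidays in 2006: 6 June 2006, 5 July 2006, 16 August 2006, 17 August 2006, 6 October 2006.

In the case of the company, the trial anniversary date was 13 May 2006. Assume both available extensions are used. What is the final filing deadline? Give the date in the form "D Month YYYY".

22 September 2006

Trigger date 13 May 2006 + 28 calendar days = 10 June 2006.
10 June 2006 is a Saturday; the next business day is 12 June 2006 (Monday).
Add the 10 calendar-day extension to 12 June 2006: 22 June 2006.
Since 22 June 2006 is a Thursday and not a holiday, the date is unchanged.
The 3 months extension carries 22 June 2006 to 22 September 2006.
22 September 2006 (Friday) is already a business day.
Final deadline: 22 September 2006.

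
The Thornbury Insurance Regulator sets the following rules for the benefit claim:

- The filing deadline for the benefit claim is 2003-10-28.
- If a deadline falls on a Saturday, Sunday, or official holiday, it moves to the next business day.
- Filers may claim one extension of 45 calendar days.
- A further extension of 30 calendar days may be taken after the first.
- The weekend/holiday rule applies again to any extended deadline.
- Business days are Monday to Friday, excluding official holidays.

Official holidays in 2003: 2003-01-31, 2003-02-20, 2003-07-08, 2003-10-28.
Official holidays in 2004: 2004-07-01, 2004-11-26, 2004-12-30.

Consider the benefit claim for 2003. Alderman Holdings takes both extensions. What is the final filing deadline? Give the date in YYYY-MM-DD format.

Start from the fixed due date, 2003-10-28.
2003-10-28 is a listed holiday; the next business day is 2003-10-29 (Wednesday).
With the 45-day extension, 2003-10-29 becomes 2003-12-13.
2003-12-13 is a Saturday; the next business day is 2003-12-15 (Monday).
With the 30-day extension, 2003-12-15 becomes 2004-01-14.
Since 2004-01-14 is a Wednesday and not a holiday, the date is unchanged.
The final due date is 2004-01-14.

2004-01-14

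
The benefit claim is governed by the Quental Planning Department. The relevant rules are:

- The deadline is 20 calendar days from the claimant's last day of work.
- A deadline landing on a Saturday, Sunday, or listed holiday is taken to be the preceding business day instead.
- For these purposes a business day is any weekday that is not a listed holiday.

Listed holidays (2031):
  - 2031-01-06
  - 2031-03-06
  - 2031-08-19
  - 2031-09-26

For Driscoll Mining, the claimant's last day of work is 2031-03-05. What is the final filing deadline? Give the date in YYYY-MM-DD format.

2031-03-25

Trigger date 2031-03-05 + 20 calendar days = 2031-03-25.
2031-03-25 (Tuesday) is already a business day.
Final deadline: 2031-03-25.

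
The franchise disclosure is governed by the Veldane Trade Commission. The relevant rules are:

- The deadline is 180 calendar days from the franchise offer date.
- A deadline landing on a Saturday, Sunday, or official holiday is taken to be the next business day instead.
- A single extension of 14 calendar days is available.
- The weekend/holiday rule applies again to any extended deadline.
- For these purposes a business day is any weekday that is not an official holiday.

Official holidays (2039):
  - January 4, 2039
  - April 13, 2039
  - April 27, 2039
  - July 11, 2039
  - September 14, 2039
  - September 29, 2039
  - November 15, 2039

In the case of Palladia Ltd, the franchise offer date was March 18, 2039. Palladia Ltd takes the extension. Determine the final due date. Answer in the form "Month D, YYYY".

Trigger date March 18, 2039 + 180 calendar days = September 14, 2039.
September 14, 2039 is a listed holiday; the next business day is September 15, 2039 (Thursday).
The 14-calendar-day extension moves the deadline from September 15, 2039 to September 29, 2039.
September 29, 2039 is a listed holiday, so it moves to the next business day, September 30, 2039 (Friday).
So the filing is due September 30, 2039.

September 30, 2039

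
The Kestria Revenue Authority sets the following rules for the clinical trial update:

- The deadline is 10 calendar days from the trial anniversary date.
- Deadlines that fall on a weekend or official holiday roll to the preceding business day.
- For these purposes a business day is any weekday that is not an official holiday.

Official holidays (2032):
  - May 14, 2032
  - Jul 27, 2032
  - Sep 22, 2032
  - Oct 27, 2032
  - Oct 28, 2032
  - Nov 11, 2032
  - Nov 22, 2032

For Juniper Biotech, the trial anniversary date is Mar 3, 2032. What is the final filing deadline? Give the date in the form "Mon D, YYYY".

Trigger date Mar 3, 2032 + 10 calendar days = Mar 13, 2032.
Mar 13, 2032 is a Saturday, so it moves to the preceding business day, Mar 12, 2032 (Friday).
So the filing is due Mar 12, 2032.

Mar 12, 2032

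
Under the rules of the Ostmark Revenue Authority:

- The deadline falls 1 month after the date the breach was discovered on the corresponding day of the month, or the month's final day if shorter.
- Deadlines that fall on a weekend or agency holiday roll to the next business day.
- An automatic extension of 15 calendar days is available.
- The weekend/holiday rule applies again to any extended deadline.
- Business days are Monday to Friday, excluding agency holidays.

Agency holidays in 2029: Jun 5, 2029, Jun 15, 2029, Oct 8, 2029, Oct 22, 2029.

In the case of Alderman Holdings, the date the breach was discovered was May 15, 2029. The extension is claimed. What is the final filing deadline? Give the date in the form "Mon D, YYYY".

Moving 1 month forward from May 15, 2029 on the corresponding day gives Jun 15, 2029.
Because Jun 15, 2029 is a listed holiday, the deadline becomes Jun 18, 2029 (Monday).
Applying the 15-calendar-day extension: Jun 18, 2029 + 15 days = Jul 3, 2029.
Jul 3, 2029 falls on a Tuesday, which is a business day, so no adjustment is needed.
The final due date is Jul 3, 2029.

Jul 3, 2029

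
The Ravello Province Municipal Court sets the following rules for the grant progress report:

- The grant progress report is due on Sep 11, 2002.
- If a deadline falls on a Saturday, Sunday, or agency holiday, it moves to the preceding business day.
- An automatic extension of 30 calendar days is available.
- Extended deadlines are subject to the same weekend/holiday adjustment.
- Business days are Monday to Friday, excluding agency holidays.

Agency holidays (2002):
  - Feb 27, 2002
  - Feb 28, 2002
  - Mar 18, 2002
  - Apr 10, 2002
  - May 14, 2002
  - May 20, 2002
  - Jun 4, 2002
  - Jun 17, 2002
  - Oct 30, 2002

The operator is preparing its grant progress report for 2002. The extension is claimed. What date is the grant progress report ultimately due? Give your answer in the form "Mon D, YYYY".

Oct 11, 2002

Start from the fixed due date, Sep 11, 2002.
Sep 11, 2002 is a Wednesday and not a listed holiday, so it stands.
With the 30-day extension, Sep 11, 2002 becomes Oct 11, 2002.
Oct 11, 2002 (Friday) is already a business day.
The final due date is Oct 11, 2002.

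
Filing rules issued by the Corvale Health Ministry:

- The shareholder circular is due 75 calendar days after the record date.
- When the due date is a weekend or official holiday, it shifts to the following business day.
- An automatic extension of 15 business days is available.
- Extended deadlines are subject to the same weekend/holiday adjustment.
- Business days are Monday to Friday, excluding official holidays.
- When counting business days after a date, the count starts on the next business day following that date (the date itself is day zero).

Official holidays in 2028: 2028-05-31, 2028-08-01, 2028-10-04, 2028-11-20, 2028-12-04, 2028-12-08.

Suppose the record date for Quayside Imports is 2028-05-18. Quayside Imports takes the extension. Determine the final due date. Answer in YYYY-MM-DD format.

2028-08-23

Trigger date 2028-05-18 + 75 calendar days = 2028-08-01.
2028-08-01 is a listed holiday, so it moves to the next business day, 2028-08-02 (Wednesday).
Applying the 15-business-day extension: 15 business days after 2028-08-02 is 2028-08-23.
2028-08-23 (Wednesday) is already a business day.
Final deadline: 2028-08-23.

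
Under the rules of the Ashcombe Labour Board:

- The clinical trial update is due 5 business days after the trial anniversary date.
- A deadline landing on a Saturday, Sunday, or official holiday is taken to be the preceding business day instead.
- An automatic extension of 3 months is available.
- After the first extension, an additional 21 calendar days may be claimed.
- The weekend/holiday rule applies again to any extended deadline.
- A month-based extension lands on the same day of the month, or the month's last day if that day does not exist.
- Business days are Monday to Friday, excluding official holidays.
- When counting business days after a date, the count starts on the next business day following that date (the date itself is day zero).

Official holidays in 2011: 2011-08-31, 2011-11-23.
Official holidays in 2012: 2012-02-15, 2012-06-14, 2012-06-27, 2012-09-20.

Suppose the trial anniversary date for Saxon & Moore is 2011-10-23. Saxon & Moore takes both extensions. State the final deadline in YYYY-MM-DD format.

Starting the day after 2011-10-23 and counting 5 business days lands on 2011-10-28.
2011-10-28 falls on a Friday, which is a business day, so no adjustment is needed.
The 3 months extension carries 2011-10-28 to 2012-01-28.
2012-01-28 falls on a Saturday. Rolling to the preceding business day gives 2012-01-27, a Friday.
Add the 21 calendar-day extension to 2012-01-27: 2012-02-17.
2012-02-17 falls on a Friday, which is a business day, so no adjustment is needed.
The final due date is 2012-02-17.

2012-02-17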